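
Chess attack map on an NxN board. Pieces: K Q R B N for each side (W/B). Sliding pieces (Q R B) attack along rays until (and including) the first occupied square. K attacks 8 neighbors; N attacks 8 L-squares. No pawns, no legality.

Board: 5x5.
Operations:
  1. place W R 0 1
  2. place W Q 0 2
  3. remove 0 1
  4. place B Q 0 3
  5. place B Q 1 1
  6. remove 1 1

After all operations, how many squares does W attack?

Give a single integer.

Op 1: place WR@(0,1)
Op 2: place WQ@(0,2)
Op 3: remove (0,1)
Op 4: place BQ@(0,3)
Op 5: place BQ@(1,1)
Op 6: remove (1,1)
Per-piece attacks for W:
  WQ@(0,2): attacks (0,3) (0,1) (0,0) (1,2) (2,2) (3,2) (4,2) (1,3) (2,4) (1,1) (2,0) [ray(0,1) blocked at (0,3)]
Union (11 distinct): (0,0) (0,1) (0,3) (1,1) (1,2) (1,3) (2,0) (2,2) (2,4) (3,2) (4,2)

Answer: 11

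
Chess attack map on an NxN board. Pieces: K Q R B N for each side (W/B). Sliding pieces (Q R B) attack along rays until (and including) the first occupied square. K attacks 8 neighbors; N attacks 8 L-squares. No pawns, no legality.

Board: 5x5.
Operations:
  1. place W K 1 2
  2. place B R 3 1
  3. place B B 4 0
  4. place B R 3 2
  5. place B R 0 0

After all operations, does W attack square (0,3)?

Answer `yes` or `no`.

Answer: yes

Derivation:
Op 1: place WK@(1,2)
Op 2: place BR@(3,1)
Op 3: place BB@(4,0)
Op 4: place BR@(3,2)
Op 5: place BR@(0,0)
Per-piece attacks for W:
  WK@(1,2): attacks (1,3) (1,1) (2,2) (0,2) (2,3) (2,1) (0,3) (0,1)
W attacks (0,3): yes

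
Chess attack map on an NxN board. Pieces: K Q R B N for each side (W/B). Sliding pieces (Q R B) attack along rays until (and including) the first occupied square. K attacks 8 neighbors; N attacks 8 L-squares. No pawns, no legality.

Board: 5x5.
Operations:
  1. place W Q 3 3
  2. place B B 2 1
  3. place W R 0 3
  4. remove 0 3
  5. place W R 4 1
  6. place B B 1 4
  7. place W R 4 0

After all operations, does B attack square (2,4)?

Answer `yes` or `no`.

Answer: no

Derivation:
Op 1: place WQ@(3,3)
Op 2: place BB@(2,1)
Op 3: place WR@(0,3)
Op 4: remove (0,3)
Op 5: place WR@(4,1)
Op 6: place BB@(1,4)
Op 7: place WR@(4,0)
Per-piece attacks for B:
  BB@(1,4): attacks (2,3) (3,2) (4,1) (0,3) [ray(1,-1) blocked at (4,1)]
  BB@(2,1): attacks (3,2) (4,3) (3,0) (1,2) (0,3) (1,0)
B attacks (2,4): no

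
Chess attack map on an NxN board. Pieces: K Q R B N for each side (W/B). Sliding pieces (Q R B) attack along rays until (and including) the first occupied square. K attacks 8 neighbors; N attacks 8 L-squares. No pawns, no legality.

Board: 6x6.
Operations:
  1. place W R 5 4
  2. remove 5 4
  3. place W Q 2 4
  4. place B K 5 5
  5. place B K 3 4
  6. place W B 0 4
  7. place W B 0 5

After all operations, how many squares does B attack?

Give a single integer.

Answer: 9

Derivation:
Op 1: place WR@(5,4)
Op 2: remove (5,4)
Op 3: place WQ@(2,4)
Op 4: place BK@(5,5)
Op 5: place BK@(3,4)
Op 6: place WB@(0,4)
Op 7: place WB@(0,5)
Per-piece attacks for B:
  BK@(3,4): attacks (3,5) (3,3) (4,4) (2,4) (4,5) (4,3) (2,5) (2,3)
  BK@(5,5): attacks (5,4) (4,5) (4,4)
Union (9 distinct): (2,3) (2,4) (2,5) (3,3) (3,5) (4,3) (4,4) (4,5) (5,4)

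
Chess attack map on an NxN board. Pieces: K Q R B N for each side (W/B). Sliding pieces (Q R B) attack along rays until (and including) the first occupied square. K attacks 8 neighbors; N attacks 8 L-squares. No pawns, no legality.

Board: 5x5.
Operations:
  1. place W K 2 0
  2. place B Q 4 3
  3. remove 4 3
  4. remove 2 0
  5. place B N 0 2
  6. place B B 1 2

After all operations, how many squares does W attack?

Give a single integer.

Op 1: place WK@(2,0)
Op 2: place BQ@(4,3)
Op 3: remove (4,3)
Op 4: remove (2,0)
Op 5: place BN@(0,2)
Op 6: place BB@(1,2)
Per-piece attacks for W:
Union (0 distinct): (none)

Answer: 0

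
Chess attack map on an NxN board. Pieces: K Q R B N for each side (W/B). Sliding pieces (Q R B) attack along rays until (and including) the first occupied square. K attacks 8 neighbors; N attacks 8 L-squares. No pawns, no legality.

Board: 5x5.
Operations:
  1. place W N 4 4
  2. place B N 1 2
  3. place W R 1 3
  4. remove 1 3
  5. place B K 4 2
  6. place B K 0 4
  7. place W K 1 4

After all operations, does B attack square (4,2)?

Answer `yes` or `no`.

Op 1: place WN@(4,4)
Op 2: place BN@(1,2)
Op 3: place WR@(1,3)
Op 4: remove (1,3)
Op 5: place BK@(4,2)
Op 6: place BK@(0,4)
Op 7: place WK@(1,4)
Per-piece attacks for B:
  BK@(0,4): attacks (0,3) (1,4) (1,3)
  BN@(1,2): attacks (2,4) (3,3) (0,4) (2,0) (3,1) (0,0)
  BK@(4,2): attacks (4,3) (4,1) (3,2) (3,3) (3,1)
B attacks (4,2): no

Answer: no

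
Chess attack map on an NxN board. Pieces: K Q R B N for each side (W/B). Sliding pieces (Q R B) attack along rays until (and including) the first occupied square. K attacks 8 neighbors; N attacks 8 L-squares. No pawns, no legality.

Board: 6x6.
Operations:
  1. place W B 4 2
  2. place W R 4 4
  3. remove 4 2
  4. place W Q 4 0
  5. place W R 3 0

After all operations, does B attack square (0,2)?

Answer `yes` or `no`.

Answer: no

Derivation:
Op 1: place WB@(4,2)
Op 2: place WR@(4,4)
Op 3: remove (4,2)
Op 4: place WQ@(4,0)
Op 5: place WR@(3,0)
Per-piece attacks for B:
B attacks (0,2): no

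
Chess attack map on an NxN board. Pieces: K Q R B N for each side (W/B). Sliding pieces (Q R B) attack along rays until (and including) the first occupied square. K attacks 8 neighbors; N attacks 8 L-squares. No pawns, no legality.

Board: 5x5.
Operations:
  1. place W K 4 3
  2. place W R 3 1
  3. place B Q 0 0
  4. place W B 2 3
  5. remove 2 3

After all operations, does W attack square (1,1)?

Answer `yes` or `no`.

Answer: yes

Derivation:
Op 1: place WK@(4,3)
Op 2: place WR@(3,1)
Op 3: place BQ@(0,0)
Op 4: place WB@(2,3)
Op 5: remove (2,3)
Per-piece attacks for W:
  WR@(3,1): attacks (3,2) (3,3) (3,4) (3,0) (4,1) (2,1) (1,1) (0,1)
  WK@(4,3): attacks (4,4) (4,2) (3,3) (3,4) (3,2)
W attacks (1,1): yes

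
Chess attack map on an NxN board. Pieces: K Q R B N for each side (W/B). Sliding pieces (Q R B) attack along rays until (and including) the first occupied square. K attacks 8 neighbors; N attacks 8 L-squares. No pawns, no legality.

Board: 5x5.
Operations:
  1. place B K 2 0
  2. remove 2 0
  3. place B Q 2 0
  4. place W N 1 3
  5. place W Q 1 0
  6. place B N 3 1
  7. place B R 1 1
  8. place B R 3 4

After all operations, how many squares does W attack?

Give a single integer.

Op 1: place BK@(2,0)
Op 2: remove (2,0)
Op 3: place BQ@(2,0)
Op 4: place WN@(1,3)
Op 5: place WQ@(1,0)
Op 6: place BN@(3,1)
Op 7: place BR@(1,1)
Op 8: place BR@(3,4)
Per-piece attacks for W:
  WQ@(1,0): attacks (1,1) (2,0) (0,0) (2,1) (3,2) (4,3) (0,1) [ray(0,1) blocked at (1,1); ray(1,0) blocked at (2,0)]
  WN@(1,3): attacks (3,4) (2,1) (3,2) (0,1)
Union (8 distinct): (0,0) (0,1) (1,1) (2,0) (2,1) (3,2) (3,4) (4,3)

Answer: 8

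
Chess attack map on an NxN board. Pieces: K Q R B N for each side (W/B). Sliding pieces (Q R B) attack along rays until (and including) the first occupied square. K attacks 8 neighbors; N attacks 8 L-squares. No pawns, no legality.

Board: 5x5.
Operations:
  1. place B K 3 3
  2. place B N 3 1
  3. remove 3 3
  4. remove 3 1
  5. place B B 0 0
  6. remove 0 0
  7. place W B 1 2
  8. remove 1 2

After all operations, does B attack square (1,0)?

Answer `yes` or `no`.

Op 1: place BK@(3,3)
Op 2: place BN@(3,1)
Op 3: remove (3,3)
Op 4: remove (3,1)
Op 5: place BB@(0,0)
Op 6: remove (0,0)
Op 7: place WB@(1,2)
Op 8: remove (1,2)
Per-piece attacks for B:
B attacks (1,0): no

Answer: no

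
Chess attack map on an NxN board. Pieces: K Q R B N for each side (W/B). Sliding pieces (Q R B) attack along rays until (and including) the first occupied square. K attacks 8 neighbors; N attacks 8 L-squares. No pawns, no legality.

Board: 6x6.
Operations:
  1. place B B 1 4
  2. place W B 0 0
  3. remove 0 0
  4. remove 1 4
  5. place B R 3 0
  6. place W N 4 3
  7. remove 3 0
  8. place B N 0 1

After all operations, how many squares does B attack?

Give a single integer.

Op 1: place BB@(1,4)
Op 2: place WB@(0,0)
Op 3: remove (0,0)
Op 4: remove (1,4)
Op 5: place BR@(3,0)
Op 6: place WN@(4,3)
Op 7: remove (3,0)
Op 8: place BN@(0,1)
Per-piece attacks for B:
  BN@(0,1): attacks (1,3) (2,2) (2,0)
Union (3 distinct): (1,3) (2,0) (2,2)

Answer: 3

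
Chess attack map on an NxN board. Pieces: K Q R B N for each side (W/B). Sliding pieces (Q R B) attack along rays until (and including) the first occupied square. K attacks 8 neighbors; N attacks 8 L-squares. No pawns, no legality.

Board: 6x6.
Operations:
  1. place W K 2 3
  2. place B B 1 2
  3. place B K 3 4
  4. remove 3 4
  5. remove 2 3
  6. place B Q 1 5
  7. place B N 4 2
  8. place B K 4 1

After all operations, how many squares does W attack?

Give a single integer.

Op 1: place WK@(2,3)
Op 2: place BB@(1,2)
Op 3: place BK@(3,4)
Op 4: remove (3,4)
Op 5: remove (2,3)
Op 6: place BQ@(1,5)
Op 7: place BN@(4,2)
Op 8: place BK@(4,1)
Per-piece attacks for W:
Union (0 distinct): (none)

Answer: 0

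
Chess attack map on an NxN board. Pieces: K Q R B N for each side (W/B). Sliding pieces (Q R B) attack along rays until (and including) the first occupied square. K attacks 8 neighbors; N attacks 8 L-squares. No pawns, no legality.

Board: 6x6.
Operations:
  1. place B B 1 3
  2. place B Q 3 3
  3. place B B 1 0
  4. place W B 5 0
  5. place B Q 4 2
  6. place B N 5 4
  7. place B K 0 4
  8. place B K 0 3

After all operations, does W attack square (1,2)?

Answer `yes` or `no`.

Op 1: place BB@(1,3)
Op 2: place BQ@(3,3)
Op 3: place BB@(1,0)
Op 4: place WB@(5,0)
Op 5: place BQ@(4,2)
Op 6: place BN@(5,4)
Op 7: place BK@(0,4)
Op 8: place BK@(0,3)
Per-piece attacks for W:
  WB@(5,0): attacks (4,1) (3,2) (2,3) (1,4) (0,5)
W attacks (1,2): no

Answer: no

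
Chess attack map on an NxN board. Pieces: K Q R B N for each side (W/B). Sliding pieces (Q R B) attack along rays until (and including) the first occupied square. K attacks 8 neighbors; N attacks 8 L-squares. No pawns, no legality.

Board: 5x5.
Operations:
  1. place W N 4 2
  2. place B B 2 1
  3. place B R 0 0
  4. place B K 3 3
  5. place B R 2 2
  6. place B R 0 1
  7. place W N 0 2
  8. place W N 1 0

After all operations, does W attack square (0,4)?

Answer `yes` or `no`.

Answer: no

Derivation:
Op 1: place WN@(4,2)
Op 2: place BB@(2,1)
Op 3: place BR@(0,0)
Op 4: place BK@(3,3)
Op 5: place BR@(2,2)
Op 6: place BR@(0,1)
Op 7: place WN@(0,2)
Op 8: place WN@(1,0)
Per-piece attacks for W:
  WN@(0,2): attacks (1,4) (2,3) (1,0) (2,1)
  WN@(1,0): attacks (2,2) (3,1) (0,2)
  WN@(4,2): attacks (3,4) (2,3) (3,0) (2,1)
W attacks (0,4): no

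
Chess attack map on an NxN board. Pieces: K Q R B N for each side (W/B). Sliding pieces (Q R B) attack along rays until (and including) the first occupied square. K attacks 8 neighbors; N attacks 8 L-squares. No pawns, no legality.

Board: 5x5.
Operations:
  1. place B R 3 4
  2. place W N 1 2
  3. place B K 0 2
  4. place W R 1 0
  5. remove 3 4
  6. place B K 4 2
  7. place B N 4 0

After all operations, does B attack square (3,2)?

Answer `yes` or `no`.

Op 1: place BR@(3,4)
Op 2: place WN@(1,2)
Op 3: place BK@(0,2)
Op 4: place WR@(1,0)
Op 5: remove (3,4)
Op 6: place BK@(4,2)
Op 7: place BN@(4,0)
Per-piece attacks for B:
  BK@(0,2): attacks (0,3) (0,1) (1,2) (1,3) (1,1)
  BN@(4,0): attacks (3,2) (2,1)
  BK@(4,2): attacks (4,3) (4,1) (3,2) (3,3) (3,1)
B attacks (3,2): yes

Answer: yes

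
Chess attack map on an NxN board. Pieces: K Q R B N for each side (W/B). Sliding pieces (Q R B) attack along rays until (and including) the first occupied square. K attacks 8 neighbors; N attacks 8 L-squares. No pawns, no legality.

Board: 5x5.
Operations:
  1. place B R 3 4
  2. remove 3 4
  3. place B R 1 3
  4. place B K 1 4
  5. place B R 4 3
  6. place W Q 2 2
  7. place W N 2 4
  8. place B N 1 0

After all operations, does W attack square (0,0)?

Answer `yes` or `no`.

Op 1: place BR@(3,4)
Op 2: remove (3,4)
Op 3: place BR@(1,3)
Op 4: place BK@(1,4)
Op 5: place BR@(4,3)
Op 6: place WQ@(2,2)
Op 7: place WN@(2,4)
Op 8: place BN@(1,0)
Per-piece attacks for W:
  WQ@(2,2): attacks (2,3) (2,4) (2,1) (2,0) (3,2) (4,2) (1,2) (0,2) (3,3) (4,4) (3,1) (4,0) (1,3) (1,1) (0,0) [ray(0,1) blocked at (2,4); ray(-1,1) blocked at (1,3)]
  WN@(2,4): attacks (3,2) (4,3) (1,2) (0,3)
W attacks (0,0): yes

Answer: yes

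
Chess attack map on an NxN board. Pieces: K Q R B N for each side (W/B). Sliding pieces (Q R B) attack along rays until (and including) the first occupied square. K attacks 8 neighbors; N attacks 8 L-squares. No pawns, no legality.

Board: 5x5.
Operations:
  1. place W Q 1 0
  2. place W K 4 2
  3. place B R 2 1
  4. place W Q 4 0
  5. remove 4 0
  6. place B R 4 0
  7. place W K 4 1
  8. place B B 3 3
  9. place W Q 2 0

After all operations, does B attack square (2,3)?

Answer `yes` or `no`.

Op 1: place WQ@(1,0)
Op 2: place WK@(4,2)
Op 3: place BR@(2,1)
Op 4: place WQ@(4,0)
Op 5: remove (4,0)
Op 6: place BR@(4,0)
Op 7: place WK@(4,1)
Op 8: place BB@(3,3)
Op 9: place WQ@(2,0)
Per-piece attacks for B:
  BR@(2,1): attacks (2,2) (2,3) (2,4) (2,0) (3,1) (4,1) (1,1) (0,1) [ray(0,-1) blocked at (2,0); ray(1,0) blocked at (4,1)]
  BB@(3,3): attacks (4,4) (4,2) (2,4) (2,2) (1,1) (0,0) [ray(1,-1) blocked at (4,2)]
  BR@(4,0): attacks (4,1) (3,0) (2,0) [ray(0,1) blocked at (4,1); ray(-1,0) blocked at (2,0)]
B attacks (2,3): yes

Answer: yes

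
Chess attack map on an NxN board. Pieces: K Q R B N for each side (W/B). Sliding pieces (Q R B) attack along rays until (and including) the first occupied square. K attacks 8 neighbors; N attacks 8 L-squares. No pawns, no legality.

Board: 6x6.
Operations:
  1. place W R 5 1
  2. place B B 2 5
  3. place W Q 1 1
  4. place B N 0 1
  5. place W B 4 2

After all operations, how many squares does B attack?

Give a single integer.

Op 1: place WR@(5,1)
Op 2: place BB@(2,5)
Op 3: place WQ@(1,1)
Op 4: place BN@(0,1)
Op 5: place WB@(4,2)
Per-piece attacks for B:
  BN@(0,1): attacks (1,3) (2,2) (2,0)
  BB@(2,5): attacks (3,4) (4,3) (5,2) (1,4) (0,3)
Union (8 distinct): (0,3) (1,3) (1,4) (2,0) (2,2) (3,4) (4,3) (5,2)

Answer: 8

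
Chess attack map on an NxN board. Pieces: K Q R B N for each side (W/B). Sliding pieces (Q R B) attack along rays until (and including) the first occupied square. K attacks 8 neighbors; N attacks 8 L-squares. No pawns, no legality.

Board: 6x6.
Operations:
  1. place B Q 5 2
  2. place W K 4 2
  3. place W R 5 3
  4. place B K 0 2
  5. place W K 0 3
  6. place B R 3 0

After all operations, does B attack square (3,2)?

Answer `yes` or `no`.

Answer: yes

Derivation:
Op 1: place BQ@(5,2)
Op 2: place WK@(4,2)
Op 3: place WR@(5,3)
Op 4: place BK@(0,2)
Op 5: place WK@(0,3)
Op 6: place BR@(3,0)
Per-piece attacks for B:
  BK@(0,2): attacks (0,3) (0,1) (1,2) (1,3) (1,1)
  BR@(3,0): attacks (3,1) (3,2) (3,3) (3,4) (3,5) (4,0) (5,0) (2,0) (1,0) (0,0)
  BQ@(5,2): attacks (5,3) (5,1) (5,0) (4,2) (4,3) (3,4) (2,5) (4,1) (3,0) [ray(0,1) blocked at (5,3); ray(-1,0) blocked at (4,2); ray(-1,-1) blocked at (3,0)]
B attacks (3,2): yes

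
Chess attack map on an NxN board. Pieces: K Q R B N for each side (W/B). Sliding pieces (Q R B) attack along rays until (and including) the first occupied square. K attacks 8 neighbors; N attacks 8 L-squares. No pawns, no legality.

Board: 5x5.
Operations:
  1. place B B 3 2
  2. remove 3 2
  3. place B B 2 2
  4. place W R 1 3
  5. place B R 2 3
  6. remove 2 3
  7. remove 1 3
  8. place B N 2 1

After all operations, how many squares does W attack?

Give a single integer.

Op 1: place BB@(3,2)
Op 2: remove (3,2)
Op 3: place BB@(2,2)
Op 4: place WR@(1,3)
Op 5: place BR@(2,3)
Op 6: remove (2,3)
Op 7: remove (1,3)
Op 8: place BN@(2,1)
Per-piece attacks for W:
Union (0 distinct): (none)

Answer: 0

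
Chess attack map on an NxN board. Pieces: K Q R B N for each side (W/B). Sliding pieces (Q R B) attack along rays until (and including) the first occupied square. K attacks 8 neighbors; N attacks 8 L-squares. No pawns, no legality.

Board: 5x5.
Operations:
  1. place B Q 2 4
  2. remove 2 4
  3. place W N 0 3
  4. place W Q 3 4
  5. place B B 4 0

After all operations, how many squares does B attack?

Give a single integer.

Answer: 4

Derivation:
Op 1: place BQ@(2,4)
Op 2: remove (2,4)
Op 3: place WN@(0,3)
Op 4: place WQ@(3,4)
Op 5: place BB@(4,0)
Per-piece attacks for B:
  BB@(4,0): attacks (3,1) (2,2) (1,3) (0,4)
Union (4 distinct): (0,4) (1,3) (2,2) (3,1)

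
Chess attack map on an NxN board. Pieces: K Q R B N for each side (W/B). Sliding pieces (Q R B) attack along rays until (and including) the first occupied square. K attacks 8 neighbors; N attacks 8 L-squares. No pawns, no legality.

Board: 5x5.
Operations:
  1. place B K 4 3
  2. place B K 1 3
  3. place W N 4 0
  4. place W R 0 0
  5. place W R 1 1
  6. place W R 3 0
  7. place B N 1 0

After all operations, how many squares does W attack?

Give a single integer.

Answer: 15

Derivation:
Op 1: place BK@(4,3)
Op 2: place BK@(1,3)
Op 3: place WN@(4,0)
Op 4: place WR@(0,0)
Op 5: place WR@(1,1)
Op 6: place WR@(3,0)
Op 7: place BN@(1,0)
Per-piece attacks for W:
  WR@(0,0): attacks (0,1) (0,2) (0,3) (0,4) (1,0) [ray(1,0) blocked at (1,0)]
  WR@(1,1): attacks (1,2) (1,3) (1,0) (2,1) (3,1) (4,1) (0,1) [ray(0,1) blocked at (1,3); ray(0,-1) blocked at (1,0)]
  WR@(3,0): attacks (3,1) (3,2) (3,3) (3,4) (4,0) (2,0) (1,0) [ray(1,0) blocked at (4,0); ray(-1,0) blocked at (1,0)]
  WN@(4,0): attacks (3,2) (2,1)
Union (15 distinct): (0,1) (0,2) (0,3) (0,4) (1,0) (1,2) (1,3) (2,0) (2,1) (3,1) (3,2) (3,3) (3,4) (4,0) (4,1)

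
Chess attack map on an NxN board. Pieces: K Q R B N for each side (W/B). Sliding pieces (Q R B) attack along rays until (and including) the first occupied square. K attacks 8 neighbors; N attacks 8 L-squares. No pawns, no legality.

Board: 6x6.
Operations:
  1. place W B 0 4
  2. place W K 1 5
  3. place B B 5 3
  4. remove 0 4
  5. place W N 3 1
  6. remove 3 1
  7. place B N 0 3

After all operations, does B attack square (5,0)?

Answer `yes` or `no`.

Answer: no

Derivation:
Op 1: place WB@(0,4)
Op 2: place WK@(1,5)
Op 3: place BB@(5,3)
Op 4: remove (0,4)
Op 5: place WN@(3,1)
Op 6: remove (3,1)
Op 7: place BN@(0,3)
Per-piece attacks for B:
  BN@(0,3): attacks (1,5) (2,4) (1,1) (2,2)
  BB@(5,3): attacks (4,4) (3,5) (4,2) (3,1) (2,0)
B attacks (5,0): no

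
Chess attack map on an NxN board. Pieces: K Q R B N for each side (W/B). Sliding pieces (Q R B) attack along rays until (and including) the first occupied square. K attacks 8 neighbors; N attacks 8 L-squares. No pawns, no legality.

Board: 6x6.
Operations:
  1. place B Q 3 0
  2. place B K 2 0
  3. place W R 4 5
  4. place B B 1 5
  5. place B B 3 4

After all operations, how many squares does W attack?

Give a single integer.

Answer: 9

Derivation:
Op 1: place BQ@(3,0)
Op 2: place BK@(2,0)
Op 3: place WR@(4,5)
Op 4: place BB@(1,5)
Op 5: place BB@(3,4)
Per-piece attacks for W:
  WR@(4,5): attacks (4,4) (4,3) (4,2) (4,1) (4,0) (5,5) (3,5) (2,5) (1,5) [ray(-1,0) blocked at (1,5)]
Union (9 distinct): (1,5) (2,5) (3,5) (4,0) (4,1) (4,2) (4,3) (4,4) (5,5)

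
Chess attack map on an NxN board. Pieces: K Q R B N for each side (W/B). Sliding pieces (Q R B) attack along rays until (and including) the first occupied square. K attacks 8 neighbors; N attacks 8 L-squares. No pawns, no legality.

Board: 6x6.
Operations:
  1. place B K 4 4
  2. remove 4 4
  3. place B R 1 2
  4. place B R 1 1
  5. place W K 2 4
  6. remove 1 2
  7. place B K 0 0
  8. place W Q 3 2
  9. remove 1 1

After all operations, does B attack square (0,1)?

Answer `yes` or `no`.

Answer: yes

Derivation:
Op 1: place BK@(4,4)
Op 2: remove (4,4)
Op 3: place BR@(1,2)
Op 4: place BR@(1,1)
Op 5: place WK@(2,4)
Op 6: remove (1,2)
Op 7: place BK@(0,0)
Op 8: place WQ@(3,2)
Op 9: remove (1,1)
Per-piece attacks for B:
  BK@(0,0): attacks (0,1) (1,0) (1,1)
B attacks (0,1): yes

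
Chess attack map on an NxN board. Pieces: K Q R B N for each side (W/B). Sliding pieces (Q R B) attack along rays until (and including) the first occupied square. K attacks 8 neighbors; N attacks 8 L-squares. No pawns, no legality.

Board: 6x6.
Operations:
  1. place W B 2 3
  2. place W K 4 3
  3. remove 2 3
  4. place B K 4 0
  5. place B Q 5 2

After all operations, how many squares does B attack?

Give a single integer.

Op 1: place WB@(2,3)
Op 2: place WK@(4,3)
Op 3: remove (2,3)
Op 4: place BK@(4,0)
Op 5: place BQ@(5,2)
Per-piece attacks for B:
  BK@(4,0): attacks (4,1) (5,0) (3,0) (5,1) (3,1)
  BQ@(5,2): attacks (5,3) (5,4) (5,5) (5,1) (5,0) (4,2) (3,2) (2,2) (1,2) (0,2) (4,3) (4,1) (3,0) [ray(-1,1) blocked at (4,3)]
Union (14 distinct): (0,2) (1,2) (2,2) (3,0) (3,1) (3,2) (4,1) (4,2) (4,3) (5,0) (5,1) (5,3) (5,4) (5,5)

Answer: 14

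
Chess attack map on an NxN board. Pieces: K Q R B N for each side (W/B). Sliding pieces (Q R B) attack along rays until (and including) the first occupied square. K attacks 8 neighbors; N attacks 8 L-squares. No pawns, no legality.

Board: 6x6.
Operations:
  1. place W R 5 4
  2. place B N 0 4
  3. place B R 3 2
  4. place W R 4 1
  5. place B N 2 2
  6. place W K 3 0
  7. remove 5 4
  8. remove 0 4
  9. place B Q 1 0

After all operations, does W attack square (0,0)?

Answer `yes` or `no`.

Answer: no

Derivation:
Op 1: place WR@(5,4)
Op 2: place BN@(0,4)
Op 3: place BR@(3,2)
Op 4: place WR@(4,1)
Op 5: place BN@(2,2)
Op 6: place WK@(3,0)
Op 7: remove (5,4)
Op 8: remove (0,4)
Op 9: place BQ@(1,0)
Per-piece attacks for W:
  WK@(3,0): attacks (3,1) (4,0) (2,0) (4,1) (2,1)
  WR@(4,1): attacks (4,2) (4,3) (4,4) (4,5) (4,0) (5,1) (3,1) (2,1) (1,1) (0,1)
W attacks (0,0): no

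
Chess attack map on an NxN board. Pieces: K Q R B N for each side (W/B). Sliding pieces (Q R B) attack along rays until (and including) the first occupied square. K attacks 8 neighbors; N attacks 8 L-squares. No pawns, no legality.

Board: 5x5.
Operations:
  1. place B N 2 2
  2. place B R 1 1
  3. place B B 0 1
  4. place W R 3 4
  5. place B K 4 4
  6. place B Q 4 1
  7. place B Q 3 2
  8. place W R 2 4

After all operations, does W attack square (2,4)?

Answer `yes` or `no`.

Answer: yes

Derivation:
Op 1: place BN@(2,2)
Op 2: place BR@(1,1)
Op 3: place BB@(0,1)
Op 4: place WR@(3,4)
Op 5: place BK@(4,4)
Op 6: place BQ@(4,1)
Op 7: place BQ@(3,2)
Op 8: place WR@(2,4)
Per-piece attacks for W:
  WR@(2,4): attacks (2,3) (2,2) (3,4) (1,4) (0,4) [ray(0,-1) blocked at (2,2); ray(1,0) blocked at (3,4)]
  WR@(3,4): attacks (3,3) (3,2) (4,4) (2,4) [ray(0,-1) blocked at (3,2); ray(1,0) blocked at (4,4); ray(-1,0) blocked at (2,4)]
W attacks (2,4): yes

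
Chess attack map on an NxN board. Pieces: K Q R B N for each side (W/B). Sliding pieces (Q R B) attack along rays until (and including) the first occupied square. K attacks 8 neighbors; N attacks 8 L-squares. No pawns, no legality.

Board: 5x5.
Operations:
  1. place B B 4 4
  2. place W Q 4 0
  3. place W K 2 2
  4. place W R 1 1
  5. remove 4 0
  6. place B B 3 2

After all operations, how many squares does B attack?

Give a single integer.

Op 1: place BB@(4,4)
Op 2: place WQ@(4,0)
Op 3: place WK@(2,2)
Op 4: place WR@(1,1)
Op 5: remove (4,0)
Op 6: place BB@(3,2)
Per-piece attacks for B:
  BB@(3,2): attacks (4,3) (4,1) (2,3) (1,4) (2,1) (1,0)
  BB@(4,4): attacks (3,3) (2,2) [ray(-1,-1) blocked at (2,2)]
Union (8 distinct): (1,0) (1,4) (2,1) (2,2) (2,3) (3,3) (4,1) (4,3)

Answer: 8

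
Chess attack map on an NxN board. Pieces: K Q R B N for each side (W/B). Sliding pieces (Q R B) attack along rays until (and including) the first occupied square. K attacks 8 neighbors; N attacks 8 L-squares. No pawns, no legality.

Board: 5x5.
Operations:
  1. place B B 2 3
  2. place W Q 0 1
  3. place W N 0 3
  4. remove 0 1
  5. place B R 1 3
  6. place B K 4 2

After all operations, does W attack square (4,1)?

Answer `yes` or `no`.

Answer: no

Derivation:
Op 1: place BB@(2,3)
Op 2: place WQ@(0,1)
Op 3: place WN@(0,3)
Op 4: remove (0,1)
Op 5: place BR@(1,3)
Op 6: place BK@(4,2)
Per-piece attacks for W:
  WN@(0,3): attacks (2,4) (1,1) (2,2)
W attacks (4,1): no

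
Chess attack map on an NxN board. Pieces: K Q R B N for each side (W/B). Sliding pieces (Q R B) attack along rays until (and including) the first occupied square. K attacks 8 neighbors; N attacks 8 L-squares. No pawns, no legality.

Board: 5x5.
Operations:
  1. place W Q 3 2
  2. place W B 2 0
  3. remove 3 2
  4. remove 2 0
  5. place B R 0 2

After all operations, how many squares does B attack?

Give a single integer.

Op 1: place WQ@(3,2)
Op 2: place WB@(2,0)
Op 3: remove (3,2)
Op 4: remove (2,0)
Op 5: place BR@(0,2)
Per-piece attacks for B:
  BR@(0,2): attacks (0,3) (0,4) (0,1) (0,0) (1,2) (2,2) (3,2) (4,2)
Union (8 distinct): (0,0) (0,1) (0,3) (0,4) (1,2) (2,2) (3,2) (4,2)

Answer: 8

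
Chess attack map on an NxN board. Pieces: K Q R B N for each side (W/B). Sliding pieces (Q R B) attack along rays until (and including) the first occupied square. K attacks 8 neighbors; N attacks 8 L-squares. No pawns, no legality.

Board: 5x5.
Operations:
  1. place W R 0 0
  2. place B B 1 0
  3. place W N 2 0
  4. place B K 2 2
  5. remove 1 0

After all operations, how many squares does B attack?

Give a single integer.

Op 1: place WR@(0,0)
Op 2: place BB@(1,0)
Op 3: place WN@(2,0)
Op 4: place BK@(2,2)
Op 5: remove (1,0)
Per-piece attacks for B:
  BK@(2,2): attacks (2,3) (2,1) (3,2) (1,2) (3,3) (3,1) (1,3) (1,1)
Union (8 distinct): (1,1) (1,2) (1,3) (2,1) (2,3) (3,1) (3,2) (3,3)

Answer: 8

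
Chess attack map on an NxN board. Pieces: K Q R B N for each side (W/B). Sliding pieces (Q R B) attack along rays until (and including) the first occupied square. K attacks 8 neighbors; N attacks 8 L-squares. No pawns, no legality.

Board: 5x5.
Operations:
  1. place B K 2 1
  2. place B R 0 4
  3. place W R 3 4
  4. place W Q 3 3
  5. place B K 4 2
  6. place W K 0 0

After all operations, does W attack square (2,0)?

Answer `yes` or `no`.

Answer: no

Derivation:
Op 1: place BK@(2,1)
Op 2: place BR@(0,4)
Op 3: place WR@(3,4)
Op 4: place WQ@(3,3)
Op 5: place BK@(4,2)
Op 6: place WK@(0,0)
Per-piece attacks for W:
  WK@(0,0): attacks (0,1) (1,0) (1,1)
  WQ@(3,3): attacks (3,4) (3,2) (3,1) (3,0) (4,3) (2,3) (1,3) (0,3) (4,4) (4,2) (2,4) (2,2) (1,1) (0,0) [ray(0,1) blocked at (3,4); ray(1,-1) blocked at (4,2); ray(-1,-1) blocked at (0,0)]
  WR@(3,4): attacks (3,3) (4,4) (2,4) (1,4) (0,4) [ray(0,-1) blocked at (3,3); ray(-1,0) blocked at (0,4)]
W attacks (2,0): no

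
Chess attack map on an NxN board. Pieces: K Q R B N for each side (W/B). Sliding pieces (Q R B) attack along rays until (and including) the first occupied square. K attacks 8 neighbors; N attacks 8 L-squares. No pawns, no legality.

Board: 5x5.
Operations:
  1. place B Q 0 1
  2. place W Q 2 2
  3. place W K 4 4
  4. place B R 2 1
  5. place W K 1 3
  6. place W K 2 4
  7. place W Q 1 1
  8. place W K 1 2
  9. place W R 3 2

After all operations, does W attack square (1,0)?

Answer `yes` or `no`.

Op 1: place BQ@(0,1)
Op 2: place WQ@(2,2)
Op 3: place WK@(4,4)
Op 4: place BR@(2,1)
Op 5: place WK@(1,3)
Op 6: place WK@(2,4)
Op 7: place WQ@(1,1)
Op 8: place WK@(1,2)
Op 9: place WR@(3,2)
Per-piece attacks for W:
  WQ@(1,1): attacks (1,2) (1,0) (2,1) (0,1) (2,2) (2,0) (0,2) (0,0) [ray(0,1) blocked at (1,2); ray(1,0) blocked at (2,1); ray(-1,0) blocked at (0,1); ray(1,1) blocked at (2,2)]
  WK@(1,2): attacks (1,3) (1,1) (2,2) (0,2) (2,3) (2,1) (0,3) (0,1)
  WK@(1,3): attacks (1,4) (1,2) (2,3) (0,3) (2,4) (2,2) (0,4) (0,2)
  WQ@(2,2): attacks (2,3) (2,4) (2,1) (3,2) (1,2) (3,3) (4,4) (3,1) (4,0) (1,3) (1,1) [ray(0,1) blocked at (2,4); ray(0,-1) blocked at (2,1); ray(1,0) blocked at (3,2); ray(-1,0) blocked at (1,2); ray(1,1) blocked at (4,4); ray(-1,1) blocked at (1,3); ray(-1,-1) blocked at (1,1)]
  WK@(2,4): attacks (2,3) (3,4) (1,4) (3,3) (1,3)
  WR@(3,2): attacks (3,3) (3,4) (3,1) (3,0) (4,2) (2,2) [ray(-1,0) blocked at (2,2)]
  WK@(4,4): attacks (4,3) (3,4) (3,3)
W attacks (1,0): yes

Answer: yes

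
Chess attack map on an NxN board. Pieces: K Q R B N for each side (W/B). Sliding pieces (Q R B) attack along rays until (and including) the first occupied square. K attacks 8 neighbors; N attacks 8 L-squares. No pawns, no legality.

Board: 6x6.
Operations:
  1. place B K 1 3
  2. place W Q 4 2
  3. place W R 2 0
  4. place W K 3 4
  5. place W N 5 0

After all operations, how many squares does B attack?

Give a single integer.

Op 1: place BK@(1,3)
Op 2: place WQ@(4,2)
Op 3: place WR@(2,0)
Op 4: place WK@(3,4)
Op 5: place WN@(5,0)
Per-piece attacks for B:
  BK@(1,3): attacks (1,4) (1,2) (2,3) (0,3) (2,4) (2,2) (0,4) (0,2)
Union (8 distinct): (0,2) (0,3) (0,4) (1,2) (1,4) (2,2) (2,3) (2,4)

Answer: 8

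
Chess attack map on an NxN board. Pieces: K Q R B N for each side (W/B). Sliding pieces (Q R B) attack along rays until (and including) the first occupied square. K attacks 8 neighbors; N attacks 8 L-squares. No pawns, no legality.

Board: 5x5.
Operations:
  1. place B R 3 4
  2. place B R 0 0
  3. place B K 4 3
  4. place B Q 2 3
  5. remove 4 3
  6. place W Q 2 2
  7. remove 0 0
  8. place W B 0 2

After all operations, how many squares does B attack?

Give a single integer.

Answer: 16

Derivation:
Op 1: place BR@(3,4)
Op 2: place BR@(0,0)
Op 3: place BK@(4,3)
Op 4: place BQ@(2,3)
Op 5: remove (4,3)
Op 6: place WQ@(2,2)
Op 7: remove (0,0)
Op 8: place WB@(0,2)
Per-piece attacks for B:
  BQ@(2,3): attacks (2,4) (2,2) (3,3) (4,3) (1,3) (0,3) (3,4) (3,2) (4,1) (1,4) (1,2) (0,1) [ray(0,-1) blocked at (2,2); ray(1,1) blocked at (3,4)]
  BR@(3,4): attacks (3,3) (3,2) (3,1) (3,0) (4,4) (2,4) (1,4) (0,4)
Union (16 distinct): (0,1) (0,3) (0,4) (1,2) (1,3) (1,4) (2,2) (2,4) (3,0) (3,1) (3,2) (3,3) (3,4) (4,1) (4,3) (4,4)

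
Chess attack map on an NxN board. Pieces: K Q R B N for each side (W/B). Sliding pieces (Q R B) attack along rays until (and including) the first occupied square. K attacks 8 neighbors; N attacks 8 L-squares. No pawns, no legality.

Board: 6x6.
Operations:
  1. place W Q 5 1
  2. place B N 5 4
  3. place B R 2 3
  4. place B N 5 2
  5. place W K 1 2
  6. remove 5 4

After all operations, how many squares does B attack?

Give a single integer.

Op 1: place WQ@(5,1)
Op 2: place BN@(5,4)
Op 3: place BR@(2,3)
Op 4: place BN@(5,2)
Op 5: place WK@(1,2)
Op 6: remove (5,4)
Per-piece attacks for B:
  BR@(2,3): attacks (2,4) (2,5) (2,2) (2,1) (2,0) (3,3) (4,3) (5,3) (1,3) (0,3)
  BN@(5,2): attacks (4,4) (3,3) (4,0) (3,1)
Union (13 distinct): (0,3) (1,3) (2,0) (2,1) (2,2) (2,4) (2,5) (3,1) (3,3) (4,0) (4,3) (4,4) (5,3)

Answer: 13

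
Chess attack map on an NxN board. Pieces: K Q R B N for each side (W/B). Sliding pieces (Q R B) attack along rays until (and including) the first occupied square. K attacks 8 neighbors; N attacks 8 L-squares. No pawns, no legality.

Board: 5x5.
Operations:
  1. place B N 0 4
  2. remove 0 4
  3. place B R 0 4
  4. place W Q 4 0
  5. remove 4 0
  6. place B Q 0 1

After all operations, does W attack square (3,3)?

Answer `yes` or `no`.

Answer: no

Derivation:
Op 1: place BN@(0,4)
Op 2: remove (0,4)
Op 3: place BR@(0,4)
Op 4: place WQ@(4,0)
Op 5: remove (4,0)
Op 6: place BQ@(0,1)
Per-piece attacks for W:
W attacks (3,3): no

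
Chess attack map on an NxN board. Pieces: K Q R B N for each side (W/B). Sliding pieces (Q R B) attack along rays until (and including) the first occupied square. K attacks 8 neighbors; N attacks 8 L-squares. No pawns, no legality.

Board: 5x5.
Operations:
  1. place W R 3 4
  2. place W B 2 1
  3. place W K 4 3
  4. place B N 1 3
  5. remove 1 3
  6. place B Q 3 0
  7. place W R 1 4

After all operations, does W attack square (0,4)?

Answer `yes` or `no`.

Op 1: place WR@(3,4)
Op 2: place WB@(2,1)
Op 3: place WK@(4,3)
Op 4: place BN@(1,3)
Op 5: remove (1,3)
Op 6: place BQ@(3,0)
Op 7: place WR@(1,4)
Per-piece attacks for W:
  WR@(1,4): attacks (1,3) (1,2) (1,1) (1,0) (2,4) (3,4) (0,4) [ray(1,0) blocked at (3,4)]
  WB@(2,1): attacks (3,2) (4,3) (3,0) (1,2) (0,3) (1,0) [ray(1,1) blocked at (4,3); ray(1,-1) blocked at (3,0)]
  WR@(3,4): attacks (3,3) (3,2) (3,1) (3,0) (4,4) (2,4) (1,4) [ray(0,-1) blocked at (3,0); ray(-1,0) blocked at (1,4)]
  WK@(4,3): attacks (4,4) (4,2) (3,3) (3,4) (3,2)
W attacks (0,4): yes

Answer: yes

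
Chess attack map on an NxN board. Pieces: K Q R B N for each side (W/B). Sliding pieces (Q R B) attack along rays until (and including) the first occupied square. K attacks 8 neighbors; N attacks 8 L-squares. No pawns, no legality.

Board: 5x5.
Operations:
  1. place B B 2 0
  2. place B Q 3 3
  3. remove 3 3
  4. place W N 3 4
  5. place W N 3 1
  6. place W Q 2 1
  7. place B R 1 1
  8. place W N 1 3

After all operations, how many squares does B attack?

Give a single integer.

Answer: 7

Derivation:
Op 1: place BB@(2,0)
Op 2: place BQ@(3,3)
Op 3: remove (3,3)
Op 4: place WN@(3,4)
Op 5: place WN@(3,1)
Op 6: place WQ@(2,1)
Op 7: place BR@(1,1)
Op 8: place WN@(1,3)
Per-piece attacks for B:
  BR@(1,1): attacks (1,2) (1,3) (1,0) (2,1) (0,1) [ray(0,1) blocked at (1,3); ray(1,0) blocked at (2,1)]
  BB@(2,0): attacks (3,1) (1,1) [ray(1,1) blocked at (3,1); ray(-1,1) blocked at (1,1)]
Union (7 distinct): (0,1) (1,0) (1,1) (1,2) (1,3) (2,1) (3,1)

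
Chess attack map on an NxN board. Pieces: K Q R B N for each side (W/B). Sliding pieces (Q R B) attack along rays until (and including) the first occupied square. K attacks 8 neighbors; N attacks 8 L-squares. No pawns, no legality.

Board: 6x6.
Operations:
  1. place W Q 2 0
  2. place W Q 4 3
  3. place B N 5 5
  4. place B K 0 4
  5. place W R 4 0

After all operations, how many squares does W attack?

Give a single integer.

Answer: 27

Derivation:
Op 1: place WQ@(2,0)
Op 2: place WQ@(4,3)
Op 3: place BN@(5,5)
Op 4: place BK@(0,4)
Op 5: place WR@(4,0)
Per-piece attacks for W:
  WQ@(2,0): attacks (2,1) (2,2) (2,3) (2,4) (2,5) (3,0) (4,0) (1,0) (0,0) (3,1) (4,2) (5,3) (1,1) (0,2) [ray(1,0) blocked at (4,0)]
  WR@(4,0): attacks (4,1) (4,2) (4,3) (5,0) (3,0) (2,0) [ray(0,1) blocked at (4,3); ray(-1,0) blocked at (2,0)]
  WQ@(4,3): attacks (4,4) (4,5) (4,2) (4,1) (4,0) (5,3) (3,3) (2,3) (1,3) (0,3) (5,4) (5,2) (3,4) (2,5) (3,2) (2,1) (1,0) [ray(0,-1) blocked at (4,0)]
Union (27 distinct): (0,0) (0,2) (0,3) (1,0) (1,1) (1,3) (2,0) (2,1) (2,2) (2,3) (2,4) (2,5) (3,0) (3,1) (3,2) (3,3) (3,4) (4,0) (4,1) (4,2) (4,3) (4,4) (4,5) (5,0) (5,2) (5,3) (5,4)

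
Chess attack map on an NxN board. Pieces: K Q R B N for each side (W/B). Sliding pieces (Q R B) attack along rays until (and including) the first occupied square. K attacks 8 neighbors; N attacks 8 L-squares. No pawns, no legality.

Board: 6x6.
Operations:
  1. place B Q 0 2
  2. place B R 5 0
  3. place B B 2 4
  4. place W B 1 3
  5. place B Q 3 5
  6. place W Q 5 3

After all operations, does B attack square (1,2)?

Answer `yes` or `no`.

Op 1: place BQ@(0,2)
Op 2: place BR@(5,0)
Op 3: place BB@(2,4)
Op 4: place WB@(1,3)
Op 5: place BQ@(3,5)
Op 6: place WQ@(5,3)
Per-piece attacks for B:
  BQ@(0,2): attacks (0,3) (0,4) (0,5) (0,1) (0,0) (1,2) (2,2) (3,2) (4,2) (5,2) (1,3) (1,1) (2,0) [ray(1,1) blocked at (1,3)]
  BB@(2,4): attacks (3,5) (3,3) (4,2) (5,1) (1,5) (1,3) [ray(1,1) blocked at (3,5); ray(-1,-1) blocked at (1,3)]
  BQ@(3,5): attacks (3,4) (3,3) (3,2) (3,1) (3,0) (4,5) (5,5) (2,5) (1,5) (0,5) (4,4) (5,3) (2,4) [ray(1,-1) blocked at (5,3); ray(-1,-1) blocked at (2,4)]
  BR@(5,0): attacks (5,1) (5,2) (5,3) (4,0) (3,0) (2,0) (1,0) (0,0) [ray(0,1) blocked at (5,3)]
B attacks (1,2): yes

Answer: yes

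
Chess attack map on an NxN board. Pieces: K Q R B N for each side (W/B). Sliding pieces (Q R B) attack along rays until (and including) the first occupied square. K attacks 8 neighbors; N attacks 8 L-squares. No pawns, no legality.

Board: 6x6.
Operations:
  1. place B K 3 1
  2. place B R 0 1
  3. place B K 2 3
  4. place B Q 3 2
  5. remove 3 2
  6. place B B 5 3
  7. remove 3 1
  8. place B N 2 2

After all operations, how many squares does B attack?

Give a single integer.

Answer: 26

Derivation:
Op 1: place BK@(3,1)
Op 2: place BR@(0,1)
Op 3: place BK@(2,3)
Op 4: place BQ@(3,2)
Op 5: remove (3,2)
Op 6: place BB@(5,3)
Op 7: remove (3,1)
Op 8: place BN@(2,2)
Per-piece attacks for B:
  BR@(0,1): attacks (0,2) (0,3) (0,4) (0,5) (0,0) (1,1) (2,1) (3,1) (4,1) (5,1)
  BN@(2,2): attacks (3,4) (4,3) (1,4) (0,3) (3,0) (4,1) (1,0) (0,1)
  BK@(2,3): attacks (2,4) (2,2) (3,3) (1,3) (3,4) (3,2) (1,4) (1,2)
  BB@(5,3): attacks (4,4) (3,5) (4,2) (3,1) (2,0)
Union (26 distinct): (0,0) (0,1) (0,2) (0,3) (0,4) (0,5) (1,0) (1,1) (1,2) (1,3) (1,4) (2,0) (2,1) (2,2) (2,4) (3,0) (3,1) (3,2) (3,3) (3,4) (3,5) (4,1) (4,2) (4,3) (4,4) (5,1)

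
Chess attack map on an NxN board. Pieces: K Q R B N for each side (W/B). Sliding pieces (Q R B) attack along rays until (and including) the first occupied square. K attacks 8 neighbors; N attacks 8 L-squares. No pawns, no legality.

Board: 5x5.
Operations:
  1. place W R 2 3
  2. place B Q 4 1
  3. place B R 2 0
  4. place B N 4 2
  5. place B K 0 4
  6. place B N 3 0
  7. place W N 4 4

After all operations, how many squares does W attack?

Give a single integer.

Answer: 10

Derivation:
Op 1: place WR@(2,3)
Op 2: place BQ@(4,1)
Op 3: place BR@(2,0)
Op 4: place BN@(4,2)
Op 5: place BK@(0,4)
Op 6: place BN@(3,0)
Op 7: place WN@(4,4)
Per-piece attacks for W:
  WR@(2,3): attacks (2,4) (2,2) (2,1) (2,0) (3,3) (4,3) (1,3) (0,3) [ray(0,-1) blocked at (2,0)]
  WN@(4,4): attacks (3,2) (2,3)
Union (10 distinct): (0,3) (1,3) (2,0) (2,1) (2,2) (2,3) (2,4) (3,2) (3,3) (4,3)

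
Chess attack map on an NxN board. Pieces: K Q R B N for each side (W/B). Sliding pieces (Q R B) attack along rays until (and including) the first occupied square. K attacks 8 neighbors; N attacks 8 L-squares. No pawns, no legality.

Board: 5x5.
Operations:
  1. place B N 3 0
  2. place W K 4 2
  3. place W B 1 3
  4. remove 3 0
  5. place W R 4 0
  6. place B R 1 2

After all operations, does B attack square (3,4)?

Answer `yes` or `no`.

Op 1: place BN@(3,0)
Op 2: place WK@(4,2)
Op 3: place WB@(1,3)
Op 4: remove (3,0)
Op 5: place WR@(4,0)
Op 6: place BR@(1,2)
Per-piece attacks for B:
  BR@(1,2): attacks (1,3) (1,1) (1,0) (2,2) (3,2) (4,2) (0,2) [ray(0,1) blocked at (1,3); ray(1,0) blocked at (4,2)]
B attacks (3,4): no

Answer: no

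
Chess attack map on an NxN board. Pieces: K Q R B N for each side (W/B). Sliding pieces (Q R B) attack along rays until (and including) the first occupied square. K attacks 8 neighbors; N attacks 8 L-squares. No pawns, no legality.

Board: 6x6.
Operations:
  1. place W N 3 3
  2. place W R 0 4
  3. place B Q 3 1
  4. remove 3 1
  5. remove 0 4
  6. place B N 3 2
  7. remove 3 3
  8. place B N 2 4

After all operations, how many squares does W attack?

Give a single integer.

Answer: 0

Derivation:
Op 1: place WN@(3,3)
Op 2: place WR@(0,4)
Op 3: place BQ@(3,1)
Op 4: remove (3,1)
Op 5: remove (0,4)
Op 6: place BN@(3,2)
Op 7: remove (3,3)
Op 8: place BN@(2,4)
Per-piece attacks for W:
Union (0 distinct): (none)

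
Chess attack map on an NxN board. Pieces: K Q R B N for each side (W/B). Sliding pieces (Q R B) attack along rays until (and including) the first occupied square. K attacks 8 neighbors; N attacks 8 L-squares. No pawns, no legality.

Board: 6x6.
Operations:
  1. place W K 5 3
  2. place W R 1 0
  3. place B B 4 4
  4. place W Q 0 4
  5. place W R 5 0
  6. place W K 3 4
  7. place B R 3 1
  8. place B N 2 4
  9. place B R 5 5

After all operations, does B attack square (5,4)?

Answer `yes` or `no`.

Answer: yes

Derivation:
Op 1: place WK@(5,3)
Op 2: place WR@(1,0)
Op 3: place BB@(4,4)
Op 4: place WQ@(0,4)
Op 5: place WR@(5,0)
Op 6: place WK@(3,4)
Op 7: place BR@(3,1)
Op 8: place BN@(2,4)
Op 9: place BR@(5,5)
Per-piece attacks for B:
  BN@(2,4): attacks (4,5) (0,5) (3,2) (4,3) (1,2) (0,3)
  BR@(3,1): attacks (3,2) (3,3) (3,4) (3,0) (4,1) (5,1) (2,1) (1,1) (0,1) [ray(0,1) blocked at (3,4)]
  BB@(4,4): attacks (5,5) (5,3) (3,5) (3,3) (2,2) (1,1) (0,0) [ray(1,1) blocked at (5,5); ray(1,-1) blocked at (5,3)]
  BR@(5,5): attacks (5,4) (5,3) (4,5) (3,5) (2,5) (1,5) (0,5) [ray(0,-1) blocked at (5,3)]
B attacks (5,4): yes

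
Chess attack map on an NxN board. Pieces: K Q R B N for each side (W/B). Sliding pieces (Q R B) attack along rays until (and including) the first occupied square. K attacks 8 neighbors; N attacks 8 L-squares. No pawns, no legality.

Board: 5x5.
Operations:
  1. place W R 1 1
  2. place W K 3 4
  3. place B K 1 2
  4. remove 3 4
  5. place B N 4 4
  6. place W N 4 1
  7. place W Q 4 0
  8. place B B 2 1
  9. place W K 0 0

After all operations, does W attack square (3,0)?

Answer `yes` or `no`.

Op 1: place WR@(1,1)
Op 2: place WK@(3,4)
Op 3: place BK@(1,2)
Op 4: remove (3,4)
Op 5: place BN@(4,4)
Op 6: place WN@(4,1)
Op 7: place WQ@(4,0)
Op 8: place BB@(2,1)
Op 9: place WK@(0,0)
Per-piece attacks for W:
  WK@(0,0): attacks (0,1) (1,0) (1,1)
  WR@(1,1): attacks (1,2) (1,0) (2,1) (0,1) [ray(0,1) blocked at (1,2); ray(1,0) blocked at (2,1)]
  WQ@(4,0): attacks (4,1) (3,0) (2,0) (1,0) (0,0) (3,1) (2,2) (1,3) (0,4) [ray(0,1) blocked at (4,1); ray(-1,0) blocked at (0,0)]
  WN@(4,1): attacks (3,3) (2,2) (2,0)
W attacks (3,0): yes

Answer: yes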